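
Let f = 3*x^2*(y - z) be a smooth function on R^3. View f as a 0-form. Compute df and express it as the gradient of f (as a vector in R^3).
df = (6*x*(y - z)) dx + (3*x^2) dy + (-3*x^2) dz; grad f = (6*x*(y - z), 3*x^2, -3*x^2)

For a 0-form f, d f = (∂f/∂x) dx + (∂f/∂y) dy + (∂f/∂z) dz. The components of the vector representation are exactly the entries of grad f in Cartesian coordinates:
  ∂f/∂x = 6*x*(y - z)
  ∂f/∂y = 3*x^2
  ∂f/∂z = -3*x^2.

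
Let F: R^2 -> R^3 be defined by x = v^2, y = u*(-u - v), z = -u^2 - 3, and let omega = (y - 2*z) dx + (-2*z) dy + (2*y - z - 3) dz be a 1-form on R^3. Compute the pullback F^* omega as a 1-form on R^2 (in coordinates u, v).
F^* omega = (-2*u^3 + 2*u^2*v - 12*u - 6*v) du + (-2*u^3 + 2*u^2*v - 2*u*v^2 - 6*u + 12*v) dv

Using F^*(f dg) = (f ∘ F) d(g ∘ F), substitute each coordinate x_i by F_i(u, v) in f_i, and replace dx_i by d F_i = (∂F_i/∂u) du + (∂F_i/∂v) dv.
  For the x component: f_1(F) = u^2 - u*v + 6; d F_1 = (0) du + (2*v) dv
  For the y component: f_2(F) = 2*u^2 + 6; d F_2 = (-2*u - v) du + (-u) dv
  For the z component: f_3(F) = u*(-u - 2*v); d F_3 = (-2*u) du + (0) dv
Combining and collecting du, dv coefficients:
  coeff of du: -2*u^3 + 2*u^2*v - 12*u - 6*v
  coeff of dv: -2*u^3 + 2*u^2*v - 2*u*v^2 - 6*u + 12*v
F^* omega = (-2*u^3 + 2*u^2*v - 12*u - 6*v) du + (-2*u^3 + 2*u^2*v - 2*u*v^2 - 6*u + 12*v) dv.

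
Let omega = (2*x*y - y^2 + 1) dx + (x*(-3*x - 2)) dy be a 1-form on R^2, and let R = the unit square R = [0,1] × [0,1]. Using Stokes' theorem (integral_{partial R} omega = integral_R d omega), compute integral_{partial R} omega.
integral_(partial R) omega = -5

Stokes: integral_partial_R omega = integral_R d omega with d omega = (∂Q/∂x - ∂P/∂y) dx ∧ dy.
  ∂Q/∂x = -6*x - 2
  ∂P/∂y = 2*x - 2*y
  integrand = ∂Q/∂x - ∂P/∂y = -8*x + 2*y - 2.
Integrating over R: integral_0^1 integral_0^1 (-8*x + 2*y - 2) dx dy = -5.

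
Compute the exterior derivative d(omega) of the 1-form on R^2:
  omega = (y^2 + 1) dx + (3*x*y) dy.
d(omega) = (y) dx ∧ dy

For a 1-form omega = sum_i f_i dx_i, the exterior derivative is
  d(omega) = sum_{i < j} (∂f_j/∂x_i - ∂f_i/∂x_j) dx_i ∧ dx_j.
  coefficient of dx ∧ dy: ∂f_2/∂x - ∂f_1/∂y = ∂(3*x*y)/∂x - ∂(y^2 + 1)/∂y = y
Assembling: d(omega) = (y) dx ∧ dy.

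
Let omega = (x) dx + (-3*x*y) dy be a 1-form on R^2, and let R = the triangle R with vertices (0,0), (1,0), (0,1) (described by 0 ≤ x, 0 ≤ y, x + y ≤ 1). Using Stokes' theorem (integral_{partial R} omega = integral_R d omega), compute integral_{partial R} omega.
integral_(partial R) omega = -1/2

Stokes: integral_partial_R omega = integral_R d omega with d omega = (∂Q/∂x - ∂P/∂y) dx ∧ dy.
  ∂Q/∂x = -3*y
  ∂P/∂y = 0
  integrand = ∂Q/∂x - ∂P/∂y = -3*y.
Integrating over R: integral_0^1 integral_0^{1-x} (-3*y) dy dx = -1/2.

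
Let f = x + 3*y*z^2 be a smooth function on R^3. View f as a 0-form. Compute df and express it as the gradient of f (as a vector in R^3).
df = (1) dx + (3*z^2) dy + (6*y*z) dz; grad f = (1, 3*z^2, 6*y*z)

For a 0-form f, d f = (∂f/∂x) dx + (∂f/∂y) dy + (∂f/∂z) dz. The components of the vector representation are exactly the entries of grad f in Cartesian coordinates:
  ∂f/∂x = 1
  ∂f/∂y = 3*z^2
  ∂f/∂z = 6*y*z.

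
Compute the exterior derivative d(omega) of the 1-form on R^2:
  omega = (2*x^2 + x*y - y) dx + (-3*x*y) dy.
d(omega) = (-x - 3*y + 1) dx ∧ dy

For a 1-form omega = sum_i f_i dx_i, the exterior derivative is
  d(omega) = sum_{i < j} (∂f_j/∂x_i - ∂f_i/∂x_j) dx_i ∧ dx_j.
  coefficient of dx ∧ dy: ∂f_2/∂x - ∂f_1/∂y = ∂(-3*x*y)/∂x - ∂(2*x^2 + x*y - y)/∂y = -x - 3*y + 1
Assembling: d(omega) = (-x - 3*y + 1) dx ∧ dy.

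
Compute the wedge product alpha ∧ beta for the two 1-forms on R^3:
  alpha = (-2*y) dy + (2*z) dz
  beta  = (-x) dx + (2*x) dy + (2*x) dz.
alpha ∧ beta = (-2*x*y) dx ∧ dy + (-4*x*(y + z)) dy ∧ dz + (2*x*z) dx ∧ dz

Distribute the wedge, using dx_i ∧ dx_j = -dx_j ∧ dx_i and dx_i ∧ dx_i = 0. For each pair (i, j) with i < j, the coefficient of dx_i ∧ dx_j in alpha ∧ beta is (alpha_i * beta_j - alpha_j * beta_i). Collecting: alpha ∧ beta = (-2*x*y) dx ∧ dy + (-4*x*(y + z)) dy ∧ dz + (2*x*z) dx ∧ dz.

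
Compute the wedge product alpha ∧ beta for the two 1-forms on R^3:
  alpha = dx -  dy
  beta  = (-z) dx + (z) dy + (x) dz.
alpha ∧ beta = (x) dx ∧ dz + (-x) dy ∧ dz

Distribute the wedge, using dx_i ∧ dx_j = -dx_j ∧ dx_i and dx_i ∧ dx_i = 0. For each pair (i, j) with i < j, the coefficient of dx_i ∧ dx_j in alpha ∧ beta is (alpha_i * beta_j - alpha_j * beta_i). Collecting: alpha ∧ beta = (x) dx ∧ dz + (-x) dy ∧ dz.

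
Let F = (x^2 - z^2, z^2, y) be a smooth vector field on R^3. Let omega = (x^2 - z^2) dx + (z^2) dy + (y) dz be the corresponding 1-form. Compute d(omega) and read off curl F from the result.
d(omega) = (1 - 2*z) dy ∧ dz + (-2*z) dz ∧ dx + (0) dx ∧ dy; curl F = (1 - 2*z, -2*z, 0)

d omega = sum_{i<j} (∂f_j/∂x_i - ∂f_i/∂x_j) dx_i ∧ dx_j. Under the identification (dy ∧ dz, dz ∧ dx, dx ∧ dy) ↔ (e_x, e_y, e_z), the coefficients are exactly the components of curl F. Compute:
  ∂R/∂y - ∂Q/∂z = (1) - (2*z) = 1 - 2*z
  ∂P/∂z - ∂R/∂x = (-2*z) - (0) = -2*z
  ∂Q/∂x - ∂P/∂y = (0) - (0) = 0.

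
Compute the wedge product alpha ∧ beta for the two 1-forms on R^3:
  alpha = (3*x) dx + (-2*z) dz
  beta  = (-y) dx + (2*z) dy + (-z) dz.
alpha ∧ beta = (6*x*z) dx ∧ dy + (-z*(3*x + 2*y)) dx ∧ dz + (4*z^2) dy ∧ dz

Distribute the wedge, using dx_i ∧ dx_j = -dx_j ∧ dx_i and dx_i ∧ dx_i = 0. For each pair (i, j) with i < j, the coefficient of dx_i ∧ dx_j in alpha ∧ beta is (alpha_i * beta_j - alpha_j * beta_i). Collecting: alpha ∧ beta = (6*x*z) dx ∧ dy + (-z*(3*x + 2*y)) dx ∧ dz + (4*z^2) dy ∧ dz.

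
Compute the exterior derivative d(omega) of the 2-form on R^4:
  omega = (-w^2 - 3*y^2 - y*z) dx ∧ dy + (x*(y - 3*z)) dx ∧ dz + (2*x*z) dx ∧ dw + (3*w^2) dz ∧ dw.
d(omega) = (-x - y) dx ∧ dy ∧ dz + (-2*w) dx ∧ dy ∧ dw + (-2*x) dx ∧ dz ∧ dw

For a 2-form omega = sum_{i<j} g_{ij} dx_i ∧ dx_j, the exterior derivative is
  d(omega) = sum_{i<j} d(g_{ij}) ∧ dx_i ∧ dx_j = sum_{i<j, k} (∂g_{ij}/∂x_k) dx_k ∧ dx_i ∧ dx_j.
Expand each term, using dx_k ∧ dx_i ∧ dx_j = sgn(permutation) dx_{(a)} ∧ dx_{(b)} ∧ dx_{(c)} with (a < b < c) sorted:
  d(-w^2 - 3*y^2 - y*z) includes (∂/∂z)(-w^2 - 3*y^2 - y*z) dz = (-y) dz, which multiplied by dx ∧ dy gives (-y) dx ∧ dy ∧ dz
  d(-w^2 - 3*y^2 - y*z) includes (∂/∂w)(-w^2 - 3*y^2 - y*z) dw = (-2*w) dw, which multiplied by dx ∧ dy gives (-2*w) dx ∧ dy ∧ dw
  d(x*(y - 3*z)) includes (∂/∂y)(x*(y - 3*z)) dy = (x) dy, which multiplied by dx ∧ dz gives (-x) dx ∧ dy ∧ dz
  d(2*x*z) includes (∂/∂z)(2*x*z) dz = (2*x) dz, which multiplied by dx ∧ dw gives (-2*x) dx ∧ dz ∧ dw
Collecting like 3-forms: d(omega) = (-x - y) dx ∧ dy ∧ dz + (-2*w) dx ∧ dy ∧ dw + (-2*x) dx ∧ dz ∧ dw.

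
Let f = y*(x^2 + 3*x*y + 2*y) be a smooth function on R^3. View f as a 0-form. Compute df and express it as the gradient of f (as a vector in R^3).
df = (y*(2*x + 3*y)) dx + (x^2 + 6*x*y + 4*y) dy + (0) dz; grad f = (y*(2*x + 3*y), x^2 + 6*x*y + 4*y, 0)

For a 0-form f, d f = (∂f/∂x) dx + (∂f/∂y) dy + (∂f/∂z) dz. The components of the vector representation are exactly the entries of grad f in Cartesian coordinates:
  ∂f/∂x = y*(2*x + 3*y)
  ∂f/∂y = x^2 + 6*x*y + 4*y
  ∂f/∂z = 0.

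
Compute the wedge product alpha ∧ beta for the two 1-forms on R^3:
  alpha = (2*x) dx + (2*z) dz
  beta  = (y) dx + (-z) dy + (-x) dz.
alpha ∧ beta = (-2*x*z) dx ∧ dy + (-2*x^2 - 2*y*z) dx ∧ dz + (2*z^2) dy ∧ dz

Distribute the wedge, using dx_i ∧ dx_j = -dx_j ∧ dx_i and dx_i ∧ dx_i = 0. For each pair (i, j) with i < j, the coefficient of dx_i ∧ dx_j in alpha ∧ beta is (alpha_i * beta_j - alpha_j * beta_i). Collecting: alpha ∧ beta = (-2*x*z) dx ∧ dy + (-2*x^2 - 2*y*z) dx ∧ dz + (2*z^2) dy ∧ dz.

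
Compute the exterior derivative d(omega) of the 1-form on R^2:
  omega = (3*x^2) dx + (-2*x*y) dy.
d(omega) = (-2*y) dx ∧ dy

For a 1-form omega = sum_i f_i dx_i, the exterior derivative is
  d(omega) = sum_{i < j} (∂f_j/∂x_i - ∂f_i/∂x_j) dx_i ∧ dx_j.
  coefficient of dx ∧ dy: ∂f_2/∂x - ∂f_1/∂y = ∂(-2*x*y)/∂x - ∂(3*x^2)/∂y = -2*y
Assembling: d(omega) = (-2*y) dx ∧ dy.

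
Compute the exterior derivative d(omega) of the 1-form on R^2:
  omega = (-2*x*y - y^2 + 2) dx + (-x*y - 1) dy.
d(omega) = (2*x + y) dx ∧ dy

For a 1-form omega = sum_i f_i dx_i, the exterior derivative is
  d(omega) = sum_{i < j} (∂f_j/∂x_i - ∂f_i/∂x_j) dx_i ∧ dx_j.
  coefficient of dx ∧ dy: ∂f_2/∂x - ∂f_1/∂y = ∂(-x*y - 1)/∂x - ∂(-2*x*y - y^2 + 2)/∂y = 2*x + y
Assembling: d(omega) = (2*x + y) dx ∧ dy.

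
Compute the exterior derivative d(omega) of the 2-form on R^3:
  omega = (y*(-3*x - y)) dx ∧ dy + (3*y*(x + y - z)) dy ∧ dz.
d(omega) = (3*y) dx ∧ dy ∧ dz

For a 2-form omega = sum_{i<j} g_{ij} dx_i ∧ dx_j, the exterior derivative is
  d(omega) = sum_{i<j} d(g_{ij}) ∧ dx_i ∧ dx_j = sum_{i<j, k} (∂g_{ij}/∂x_k) dx_k ∧ dx_i ∧ dx_j.
Expand each term, using dx_k ∧ dx_i ∧ dx_j = sgn(permutation) dx_{(a)} ∧ dx_{(b)} ∧ dx_{(c)} with (a < b < c) sorted:
  d(3*y*(x + y - z)) includes (∂/∂x)(3*y*(x + y - z)) dx = (3*y) dx, which multiplied by dy ∧ dz gives (3*y) dx ∧ dy ∧ dz
Collecting like 3-forms: d(omega) = (3*y) dx ∧ dy ∧ dz.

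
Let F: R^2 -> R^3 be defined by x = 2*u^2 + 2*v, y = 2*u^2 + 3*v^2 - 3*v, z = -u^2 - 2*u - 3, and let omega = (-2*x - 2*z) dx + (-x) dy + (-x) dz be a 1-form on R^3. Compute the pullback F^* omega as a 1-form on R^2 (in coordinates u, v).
F^* omega = (-12*u^3 + 20*u^2 - 20*u*v + 24*u + 4*v) du + (-12*u^2*v + 2*u^2 + 8*u - 12*v^2 - 2*v + 12) dv

Using F^*(f dg) = (f ∘ F) d(g ∘ F), substitute each coordinate x_i by F_i(u, v) in f_i, and replace dx_i by d F_i = (∂F_i/∂u) du + (∂F_i/∂v) dv.
  For the x component: f_1(F) = -2*u^2 + 4*u - 4*v + 6; d F_1 = (4*u) du + (2) dv
  For the y component: f_2(F) = -2*u^2 - 2*v; d F_2 = (4*u) du + (6*v - 3) dv
  For the z component: f_3(F) = -2*u^2 - 2*v; d F_3 = (-2*u - 2) du + (0) dv
Combining and collecting du, dv coefficients:
  coeff of du: -12*u^3 + 20*u^2 - 20*u*v + 24*u + 4*v
  coeff of dv: -12*u^2*v + 2*u^2 + 8*u - 12*v^2 - 2*v + 12
F^* omega = (-12*u^3 + 20*u^2 - 20*u*v + 24*u + 4*v) du + (-12*u^2*v + 2*u^2 + 8*u - 12*v^2 - 2*v + 12) dv.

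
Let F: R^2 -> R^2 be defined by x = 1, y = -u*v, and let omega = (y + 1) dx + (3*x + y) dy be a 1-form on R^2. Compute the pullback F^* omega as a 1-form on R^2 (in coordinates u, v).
F^* omega = (v*(u*v - 3)) du + (u*(u*v - 3)) dv

Using F^*(f dg) = (f ∘ F) d(g ∘ F), substitute each coordinate x_i by F_i(u, v) in f_i, and replace dx_i by d F_i = (∂F_i/∂u) du + (∂F_i/∂v) dv.
  For the x component: f_1(F) = -u*v + 1; d F_1 = (0) du + (0) dv
  For the y component: f_2(F) = -u*v + 3; d F_2 = (-v) du + (-u) dv
Combining and collecting du, dv coefficients:
  coeff of du: v*(u*v - 3)
  coeff of dv: u*(u*v - 3)
F^* omega = (v*(u*v - 3)) du + (u*(u*v - 3)) dv.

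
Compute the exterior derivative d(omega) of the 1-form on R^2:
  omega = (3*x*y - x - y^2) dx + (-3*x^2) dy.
d(omega) = (-9*x + 2*y) dx ∧ dy

For a 1-form omega = sum_i f_i dx_i, the exterior derivative is
  d(omega) = sum_{i < j} (∂f_j/∂x_i - ∂f_i/∂x_j) dx_i ∧ dx_j.
  coefficient of dx ∧ dy: ∂f_2/∂x - ∂f_1/∂y = ∂(-3*x^2)/∂x - ∂(3*x*y - x - y^2)/∂y = -9*x + 2*y
Assembling: d(omega) = (-9*x + 2*y) dx ∧ dy.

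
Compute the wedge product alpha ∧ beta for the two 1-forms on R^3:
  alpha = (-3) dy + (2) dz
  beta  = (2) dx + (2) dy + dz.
alpha ∧ beta = (6) dx ∧ dy + (-7) dy ∧ dz + (-4) dx ∧ dz

Distribute the wedge, using dx_i ∧ dx_j = -dx_j ∧ dx_i and dx_i ∧ dx_i = 0. For each pair (i, j) with i < j, the coefficient of dx_i ∧ dx_j in alpha ∧ beta is (alpha_i * beta_j - alpha_j * beta_i). Collecting: alpha ∧ beta = (6) dx ∧ dy + (-7) dy ∧ dz + (-4) dx ∧ dz.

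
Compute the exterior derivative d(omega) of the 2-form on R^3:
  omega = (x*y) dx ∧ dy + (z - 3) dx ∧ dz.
d(omega) = 0

For a 2-form omega = sum_{i<j} g_{ij} dx_i ∧ dx_j, the exterior derivative is
  d(omega) = sum_{i<j} d(g_{ij}) ∧ dx_i ∧ dx_j = sum_{i<j, k} (∂g_{ij}/∂x_k) dx_k ∧ dx_i ∧ dx_j.
Expand each term, using dx_k ∧ dx_i ∧ dx_j = sgn(permutation) dx_{(a)} ∧ dx_{(b)} ∧ dx_{(c)} with (a < b < c) sorted:

Collecting like 3-forms: d(omega) = 0.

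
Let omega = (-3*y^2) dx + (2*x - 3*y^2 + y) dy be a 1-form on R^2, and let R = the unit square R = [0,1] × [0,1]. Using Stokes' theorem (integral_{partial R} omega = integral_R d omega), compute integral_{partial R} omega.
integral_(partial R) omega = 5

Stokes: integral_partial_R omega = integral_R d omega with d omega = (∂Q/∂x - ∂P/∂y) dx ∧ dy.
  ∂Q/∂x = 2
  ∂P/∂y = -6*y
  integrand = ∂Q/∂x - ∂P/∂y = 6*y + 2.
Integrating over R: integral_0^1 integral_0^1 (6*y + 2) dx dy = 5.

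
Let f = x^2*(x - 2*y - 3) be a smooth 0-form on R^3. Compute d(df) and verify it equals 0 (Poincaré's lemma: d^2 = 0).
d(df) = 0

Step 1: df = sum_i (∂f/∂x_i) dx_i = (x*(3*x - 4*y - 6)) dx + (-2*x^2) dy + (0) dz.
Step 2: Apply d again. Using the 1-form formula, the coefficient of dx ∧ dy in d(df) is ∂^2 f/∂x ∂y - ∂^2 f/∂y ∂x = (-4*x) - (-4*x) = 0 (equality of mixed partials for smooth f).
Similarly for dx ∧ dz and dy ∧ dz — all coefficients vanish. So d(df) = 0.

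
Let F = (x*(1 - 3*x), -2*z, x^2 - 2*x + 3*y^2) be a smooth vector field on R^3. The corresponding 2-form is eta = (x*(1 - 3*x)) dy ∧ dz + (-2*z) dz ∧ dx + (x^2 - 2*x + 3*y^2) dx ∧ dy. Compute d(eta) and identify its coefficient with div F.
d(eta) = (1 - 6*x) dx ∧ dy ∧ dz; div F = 1 - 6*x

For a 2-form in R^3 of the form above, applying d gives a 3-form with coefficient ∂P/∂x + ∂Q/∂y + ∂R/∂z:
  ∂P/∂x = 1 - 6*x
  ∂Q/∂y = 0
  ∂R/∂z = 0
Sum = 1 - 6*x, which is exactly div F.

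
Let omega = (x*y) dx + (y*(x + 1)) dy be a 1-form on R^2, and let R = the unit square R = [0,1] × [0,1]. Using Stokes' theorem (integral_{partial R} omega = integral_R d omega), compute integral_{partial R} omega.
integral_(partial R) omega = 0

Stokes: integral_partial_R omega = integral_R d omega with d omega = (∂Q/∂x - ∂P/∂y) dx ∧ dy.
  ∂Q/∂x = y
  ∂P/∂y = x
  integrand = ∂Q/∂x - ∂P/∂y = -x + y.
Integrating over R: integral_0^1 integral_0^1 (-x + y) dx dy = 0.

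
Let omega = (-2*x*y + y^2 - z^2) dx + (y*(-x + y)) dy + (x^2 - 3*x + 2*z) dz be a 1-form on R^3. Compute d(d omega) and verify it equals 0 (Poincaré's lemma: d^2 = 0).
d(d omega) = 0

Step 1: d omega = sum_{i<j} (∂f_j/∂x_i - ∂f_i/∂x_j) dx_i ∧ dx_j:
  coeff of dx ∧ dy: 2*x - 3*y
  coeff of dx ∧ dz: 2*x + 2*z - 3
  coeff of dy ∧ dz: 0
Step 2: Apply d again to each 2-form coefficient. The only possible 3-form in R^3 is dx ∧ dy ∧ dz, with coefficient
  ∂(coeff of dy∧dz)/∂x - ∂(coeff of dx∧dz)/∂y + ∂(coeff of dx∧dy)/∂z
  = ∂/∂x (0) - ∂/∂y (2*x + 2*z - 3) + ∂/∂z (2*x - 3*y).
Each of these terms simplifies to sums of mixed partials that cancel in pairs. The result is 0 (by equality of mixed partials for smooth functions — Schwarz / Clairaut).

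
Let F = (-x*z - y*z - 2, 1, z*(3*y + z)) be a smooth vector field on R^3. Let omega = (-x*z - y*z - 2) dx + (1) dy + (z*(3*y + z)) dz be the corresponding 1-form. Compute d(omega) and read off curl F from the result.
d(omega) = (3*z) dy ∧ dz + (-x - y) dz ∧ dx + (z) dx ∧ dy; curl F = (3*z, -x - y, z)

d omega = sum_{i<j} (∂f_j/∂x_i - ∂f_i/∂x_j) dx_i ∧ dx_j. Under the identification (dy ∧ dz, dz ∧ dx, dx ∧ dy) ↔ (e_x, e_y, e_z), the coefficients are exactly the components of curl F. Compute:
  ∂R/∂y - ∂Q/∂z = (3*z) - (0) = 3*z
  ∂P/∂z - ∂R/∂x = (-x - y) - (0) = -x - y
  ∂Q/∂x - ∂P/∂y = (0) - (-z) = z.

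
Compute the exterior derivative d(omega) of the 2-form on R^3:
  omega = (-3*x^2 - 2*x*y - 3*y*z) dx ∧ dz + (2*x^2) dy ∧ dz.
d(omega) = (6*x + 3*z) dx ∧ dy ∧ dz

For a 2-form omega = sum_{i<j} g_{ij} dx_i ∧ dx_j, the exterior derivative is
  d(omega) = sum_{i<j} d(g_{ij}) ∧ dx_i ∧ dx_j = sum_{i<j, k} (∂g_{ij}/∂x_k) dx_k ∧ dx_i ∧ dx_j.
Expand each term, using dx_k ∧ dx_i ∧ dx_j = sgn(permutation) dx_{(a)} ∧ dx_{(b)} ∧ dx_{(c)} with (a < b < c) sorted:
  d(-3*x^2 - 2*x*y - 3*y*z) includes (∂/∂y)(-3*x^2 - 2*x*y - 3*y*z) dy = (-2*x - 3*z) dy, which multiplied by dx ∧ dz gives (2*x + 3*z) dx ∧ dy ∧ dz
  d(2*x^2) includes (∂/∂x)(2*x^2) dx = (4*x) dx, which multiplied by dy ∧ dz gives (4*x) dx ∧ dy ∧ dz
Collecting like 3-forms: d(omega) = (6*x + 3*z) dx ∧ dy ∧ dz.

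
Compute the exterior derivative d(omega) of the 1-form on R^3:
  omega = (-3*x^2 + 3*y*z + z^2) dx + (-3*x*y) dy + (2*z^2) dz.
d(omega) = (-3*y - 3*z) dx ∧ dy + (-3*y - 2*z) dx ∧ dz

For a 1-form omega = sum_i f_i dx_i, the exterior derivative is
  d(omega) = sum_{i < j} (∂f_j/∂x_i - ∂f_i/∂x_j) dx_i ∧ dx_j.
  coefficient of dx ∧ dy: ∂f_2/∂x - ∂f_1/∂y = ∂(-3*x*y)/∂x - ∂(-3*x^2 + 3*y*z + z^2)/∂y = -3*y - 3*z
  coefficient of dx ∧ dz: ∂f_3/∂x - ∂f_1/∂z = ∂(2*z^2)/∂x - ∂(-3*x^2 + 3*y*z + z^2)/∂z = -3*y - 2*z
Assembling: d(omega) = (-3*y - 3*z) dx ∧ dy + (-3*y - 2*z) dx ∧ dz.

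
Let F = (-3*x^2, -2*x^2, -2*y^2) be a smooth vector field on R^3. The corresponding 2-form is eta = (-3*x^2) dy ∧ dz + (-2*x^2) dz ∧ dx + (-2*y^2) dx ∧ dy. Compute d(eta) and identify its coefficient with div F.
d(eta) = (-6*x) dx ∧ dy ∧ dz; div F = -6*x

For a 2-form in R^3 of the form above, applying d gives a 3-form with coefficient ∂P/∂x + ∂Q/∂y + ∂R/∂z:
  ∂P/∂x = -6*x
  ∂Q/∂y = 0
  ∂R/∂z = 0
Sum = -6*x, which is exactly div F.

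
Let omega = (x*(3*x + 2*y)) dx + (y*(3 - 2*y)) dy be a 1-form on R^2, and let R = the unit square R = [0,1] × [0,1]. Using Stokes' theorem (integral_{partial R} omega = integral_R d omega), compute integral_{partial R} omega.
integral_(partial R) omega = -1

Stokes: integral_partial_R omega = integral_R d omega with d omega = (∂Q/∂x - ∂P/∂y) dx ∧ dy.
  ∂Q/∂x = 0
  ∂P/∂y = 2*x
  integrand = ∂Q/∂x - ∂P/∂y = -2*x.
Integrating over R: integral_0^1 integral_0^1 (-2*x) dx dy = -1.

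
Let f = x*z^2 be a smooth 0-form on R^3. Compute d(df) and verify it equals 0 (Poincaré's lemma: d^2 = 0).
d(df) = 0

Step 1: df = sum_i (∂f/∂x_i) dx_i = (z^2) dx + (0) dy + (2*x*z) dz.
Step 2: Apply d again. Using the 1-form formula, the coefficient of dx ∧ dy in d(df) is ∂^2 f/∂x ∂y - ∂^2 f/∂y ∂x = (0) - (0) = 0 (equality of mixed partials for smooth f).
Similarly for dx ∧ dz and dy ∧ dz — all coefficients vanish. So d(df) = 0.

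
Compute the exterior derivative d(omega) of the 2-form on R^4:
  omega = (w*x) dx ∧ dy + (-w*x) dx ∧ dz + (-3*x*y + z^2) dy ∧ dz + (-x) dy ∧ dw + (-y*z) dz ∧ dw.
d(omega) = (x - 1) dx ∧ dy ∧ dw + (-x) dx ∧ dz ∧ dw + (-3*y) dx ∧ dy ∧ dz + (-z) dy ∧ dz ∧ dw

For a 2-form omega = sum_{i<j} g_{ij} dx_i ∧ dx_j, the exterior derivative is
  d(omega) = sum_{i<j} d(g_{ij}) ∧ dx_i ∧ dx_j = sum_{i<j, k} (∂g_{ij}/∂x_k) dx_k ∧ dx_i ∧ dx_j.
Expand each term, using dx_k ∧ dx_i ∧ dx_j = sgn(permutation) dx_{(a)} ∧ dx_{(b)} ∧ dx_{(c)} with (a < b < c) sorted:
  d(w*x) includes (∂/∂w)(w*x) dw = (x) dw, which multiplied by dx ∧ dy gives (x) dx ∧ dy ∧ dw
  d(-w*x) includes (∂/∂w)(-w*x) dw = (-x) dw, which multiplied by dx ∧ dz gives (-x) dx ∧ dz ∧ dw
  d(-3*x*y + z^2) includes (∂/∂x)(-3*x*y + z^2) dx = (-3*y) dx, which multiplied by dy ∧ dz gives (-3*y) dx ∧ dy ∧ dz
  d(-x) includes (∂/∂x)(-x) dx = (-1) dx, which multiplied by dy ∧ dw gives (-1) dx ∧ dy ∧ dw
  d(-y*z) includes (∂/∂y)(-y*z) dy = (-z) dy, which multiplied by dz ∧ dw gives (-z) dy ∧ dz ∧ dw
Collecting like 3-forms: d(omega) = (x - 1) dx ∧ dy ∧ dw + (-x) dx ∧ dz ∧ dw + (-3*y) dx ∧ dy ∧ dz + (-z) dy ∧ dz ∧ dw.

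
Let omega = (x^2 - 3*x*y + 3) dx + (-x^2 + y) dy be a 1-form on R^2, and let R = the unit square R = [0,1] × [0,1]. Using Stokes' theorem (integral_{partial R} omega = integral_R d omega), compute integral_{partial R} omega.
integral_(partial R) omega = 1/2

Stokes: integral_partial_R omega = integral_R d omega with d omega = (∂Q/∂x - ∂P/∂y) dx ∧ dy.
  ∂Q/∂x = -2*x
  ∂P/∂y = -3*x
  integrand = ∂Q/∂x - ∂P/∂y = x.
Integrating over R: integral_0^1 integral_0^1 (x) dx dy = 1/2.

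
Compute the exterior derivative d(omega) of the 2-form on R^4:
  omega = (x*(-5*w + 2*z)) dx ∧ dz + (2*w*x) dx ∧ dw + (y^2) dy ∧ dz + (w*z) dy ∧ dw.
d(omega) = (-5*x) dx ∧ dz ∧ dw + (-w) dy ∧ dz ∧ dw

For a 2-form omega = sum_{i<j} g_{ij} dx_i ∧ dx_j, the exterior derivative is
  d(omega) = sum_{i<j} d(g_{ij}) ∧ dx_i ∧ dx_j = sum_{i<j, k} (∂g_{ij}/∂x_k) dx_k ∧ dx_i ∧ dx_j.
Expand each term, using dx_k ∧ dx_i ∧ dx_j = sgn(permutation) dx_{(a)} ∧ dx_{(b)} ∧ dx_{(c)} with (a < b < c) sorted:
  d(x*(-5*w + 2*z)) includes (∂/∂w)(x*(-5*w + 2*z)) dw = (-5*x) dw, which multiplied by dx ∧ dz gives (-5*x) dx ∧ dz ∧ dw
  d(w*z) includes (∂/∂z)(w*z) dz = (w) dz, which multiplied by dy ∧ dw gives (-w) dy ∧ dz ∧ dw
Collecting like 3-forms: d(omega) = (-5*x) dx ∧ dz ∧ dw + (-w) dy ∧ dz ∧ dw.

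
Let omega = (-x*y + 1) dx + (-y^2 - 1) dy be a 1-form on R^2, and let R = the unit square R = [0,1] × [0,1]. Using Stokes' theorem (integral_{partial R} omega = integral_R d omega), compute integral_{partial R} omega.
integral_(partial R) omega = 1/2

Stokes: integral_partial_R omega = integral_R d omega with d omega = (∂Q/∂x - ∂P/∂y) dx ∧ dy.
  ∂Q/∂x = 0
  ∂P/∂y = -x
  integrand = ∂Q/∂x - ∂P/∂y = x.
Integrating over R: integral_0^1 integral_0^1 (x) dx dy = 1/2.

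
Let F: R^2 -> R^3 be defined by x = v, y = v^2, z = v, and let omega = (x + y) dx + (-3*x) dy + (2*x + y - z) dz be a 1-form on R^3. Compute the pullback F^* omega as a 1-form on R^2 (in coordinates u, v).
F^* omega = (2*v*(1 - 2*v)) dv

Using F^*(f dg) = (f ∘ F) d(g ∘ F), substitute each coordinate x_i by F_i(u, v) in f_i, and replace dx_i by d F_i = (∂F_i/∂u) du + (∂F_i/∂v) dv.
  For the x component: f_1(F) = v*(v + 1); d F_1 = (0) du + (1) dv
  For the y component: f_2(F) = -3*v; d F_2 = (0) du + (2*v) dv
  For the z component: f_3(F) = v*(v + 1); d F_3 = (0) du + (1) dv
Combining and collecting du, dv coefficients:
  coeff of du: 0
  coeff of dv: 2*v*(1 - 2*v)
F^* omega = (2*v*(1 - 2*v)) dv.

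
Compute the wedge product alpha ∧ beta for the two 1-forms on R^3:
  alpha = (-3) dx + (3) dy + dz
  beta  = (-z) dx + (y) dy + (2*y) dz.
alpha ∧ beta = (-3*y + 3*z) dx ∧ dy + (-6*y + z) dx ∧ dz + (5*y) dy ∧ dz

Distribute the wedge, using dx_i ∧ dx_j = -dx_j ∧ dx_i and dx_i ∧ dx_i = 0. For each pair (i, j) with i < j, the coefficient of dx_i ∧ dx_j in alpha ∧ beta is (alpha_i * beta_j - alpha_j * beta_i). Collecting: alpha ∧ beta = (-3*y + 3*z) dx ∧ dy + (-6*y + z) dx ∧ dz + (5*y) dy ∧ dz.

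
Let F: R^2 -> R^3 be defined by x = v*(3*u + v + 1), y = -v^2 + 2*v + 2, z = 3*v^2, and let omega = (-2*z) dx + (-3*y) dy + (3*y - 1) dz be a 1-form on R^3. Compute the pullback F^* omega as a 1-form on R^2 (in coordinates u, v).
F^* omega = (-18*v^3) du + (-18*u*v^2 - 36*v^3 + 48*v^2 + 30*v - 12) dv

Using F^*(f dg) = (f ∘ F) d(g ∘ F), substitute each coordinate x_i by F_i(u, v) in f_i, and replace dx_i by d F_i = (∂F_i/∂u) du + (∂F_i/∂v) dv.
  For the x component: f_1(F) = -6*v^2; d F_1 = (3*v) du + (3*u + 2*v + 1) dv
  For the y component: f_2(F) = 3*v^2 - 6*v - 6; d F_2 = (0) du + (2 - 2*v) dv
  For the z component: f_3(F) = -3*v^2 + 6*v + 5; d F_3 = (0) du + (6*v) dv
Combining and collecting du, dv coefficients:
  coeff of du: -18*v^3
  coeff of dv: -18*u*v^2 - 36*v^3 + 48*v^2 + 30*v - 12
F^* omega = (-18*v^3) du + (-18*u*v^2 - 36*v^3 + 48*v^2 + 30*v - 12) dv.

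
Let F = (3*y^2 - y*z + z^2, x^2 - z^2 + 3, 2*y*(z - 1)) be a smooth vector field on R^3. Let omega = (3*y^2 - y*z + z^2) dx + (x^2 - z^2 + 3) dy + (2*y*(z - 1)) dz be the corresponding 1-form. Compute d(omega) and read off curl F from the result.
d(omega) = (4*z - 2) dy ∧ dz + (-y + 2*z) dz ∧ dx + (2*x - 6*y + z) dx ∧ dy; curl F = (4*z - 2, -y + 2*z, 2*x - 6*y + z)

d omega = sum_{i<j} (∂f_j/∂x_i - ∂f_i/∂x_j) dx_i ∧ dx_j. Under the identification (dy ∧ dz, dz ∧ dx, dx ∧ dy) ↔ (e_x, e_y, e_z), the coefficients are exactly the components of curl F. Compute:
  ∂R/∂y - ∂Q/∂z = (2*z - 2) - (-2*z) = 4*z - 2
  ∂P/∂z - ∂R/∂x = (-y + 2*z) - (0) = -y + 2*z
  ∂Q/∂x - ∂P/∂y = (2*x) - (6*y - z) = 2*x - 6*y + z.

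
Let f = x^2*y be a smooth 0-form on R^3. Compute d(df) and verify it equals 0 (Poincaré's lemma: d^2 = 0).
d(df) = 0

Step 1: df = sum_i (∂f/∂x_i) dx_i = (2*x*y) dx + (x^2) dy + (0) dz.
Step 2: Apply d again. Using the 1-form formula, the coefficient of dx ∧ dy in d(df) is ∂^2 f/∂x ∂y - ∂^2 f/∂y ∂x = (2*x) - (2*x) = 0 (equality of mixed partials for smooth f).
Similarly for dx ∧ dz and dy ∧ dz — all coefficients vanish. So d(df) = 0.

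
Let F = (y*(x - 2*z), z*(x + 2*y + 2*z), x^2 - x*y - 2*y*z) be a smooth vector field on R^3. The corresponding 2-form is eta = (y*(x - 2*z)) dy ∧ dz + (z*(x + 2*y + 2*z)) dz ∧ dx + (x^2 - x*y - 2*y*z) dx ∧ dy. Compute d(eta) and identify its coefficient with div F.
d(eta) = (-y + 2*z) dx ∧ dy ∧ dz; div F = -y + 2*z

For a 2-form in R^3 of the form above, applying d gives a 3-form with coefficient ∂P/∂x + ∂Q/∂y + ∂R/∂z:
  ∂P/∂x = y
  ∂Q/∂y = 2*z
  ∂R/∂z = -2*y
Sum = -y + 2*z, which is exactly div F.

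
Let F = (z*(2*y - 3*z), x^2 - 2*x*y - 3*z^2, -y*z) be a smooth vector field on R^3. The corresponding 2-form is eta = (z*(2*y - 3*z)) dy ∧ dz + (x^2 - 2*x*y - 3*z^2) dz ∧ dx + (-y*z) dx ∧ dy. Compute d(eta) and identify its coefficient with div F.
d(eta) = (-2*x - y) dx ∧ dy ∧ dz; div F = -2*x - y

For a 2-form in R^3 of the form above, applying d gives a 3-form with coefficient ∂P/∂x + ∂Q/∂y + ∂R/∂z:
  ∂P/∂x = 0
  ∂Q/∂y = -2*x
  ∂R/∂z = -y
Sum = -2*x - y, which is exactly div F.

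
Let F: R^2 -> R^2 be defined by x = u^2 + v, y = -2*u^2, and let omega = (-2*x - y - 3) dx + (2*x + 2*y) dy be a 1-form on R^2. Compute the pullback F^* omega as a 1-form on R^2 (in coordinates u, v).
F^* omega = (2*u*(4*u^2 - 6*v - 3)) du + (-2*v - 3) dv

Using F^*(f dg) = (f ∘ F) d(g ∘ F), substitute each coordinate x_i by F_i(u, v) in f_i, and replace dx_i by d F_i = (∂F_i/∂u) du + (∂F_i/∂v) dv.
  For the x component: f_1(F) = -2*v - 3; d F_1 = (2*u) du + (1) dv
  For the y component: f_2(F) = -2*u^2 + 2*v; d F_2 = (-4*u) du + (0) dv
Combining and collecting du, dv coefficients:
  coeff of du: 2*u*(4*u^2 - 6*v - 3)
  coeff of dv: -2*v - 3
F^* omega = (2*u*(4*u^2 - 6*v - 3)) du + (-2*v - 3) dv.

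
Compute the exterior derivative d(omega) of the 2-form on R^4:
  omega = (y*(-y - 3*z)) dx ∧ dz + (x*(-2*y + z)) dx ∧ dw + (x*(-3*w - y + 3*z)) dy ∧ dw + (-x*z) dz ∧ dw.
d(omega) = (2*y + 3*z) dx ∧ dy ∧ dz + (-3*w + 2*x - y + 3*z) dx ∧ dy ∧ dw + (-x - z) dx ∧ dz ∧ dw + (-3*x) dy ∧ dz ∧ dw

For a 2-form omega = sum_{i<j} g_{ij} dx_i ∧ dx_j, the exterior derivative is
  d(omega) = sum_{i<j} d(g_{ij}) ∧ dx_i ∧ dx_j = sum_{i<j, k} (∂g_{ij}/∂x_k) dx_k ∧ dx_i ∧ dx_j.
Expand each term, using dx_k ∧ dx_i ∧ dx_j = sgn(permutation) dx_{(a)} ∧ dx_{(b)} ∧ dx_{(c)} with (a < b < c) sorted:
  d(y*(-y - 3*z)) includes (∂/∂y)(y*(-y - 3*z)) dy = (-2*y - 3*z) dy, which multiplied by dx ∧ dz gives (2*y + 3*z) dx ∧ dy ∧ dz
  d(x*(-2*y + z)) includes (∂/∂y)(x*(-2*y + z)) dy = (-2*x) dy, which multiplied by dx ∧ dw gives (2*x) dx ∧ dy ∧ dw
  d(x*(-2*y + z)) includes (∂/∂z)(x*(-2*y + z)) dz = (x) dz, which multiplied by dx ∧ dw gives (-x) dx ∧ dz ∧ dw
  d(x*(-3*w - y + 3*z)) includes (∂/∂x)(x*(-3*w - y + 3*z)) dx = (-3*w - y + 3*z) dx, which multiplied by dy ∧ dw gives (-3*w - y + 3*z) dx ∧ dy ∧ dw
  d(x*(-3*w - y + 3*z)) includes (∂/∂z)(x*(-3*w - y + 3*z)) dz = (3*x) dz, which multiplied by dy ∧ dw gives (-3*x) dy ∧ dz ∧ dw
  d(-x*z) includes (∂/∂x)(-x*z) dx = (-z) dx, which multiplied by dz ∧ dw gives (-z) dx ∧ dz ∧ dw
Collecting like 3-forms: d(omega) = (2*y + 3*z) dx ∧ dy ∧ dz + (-3*w + 2*x - y + 3*z) dx ∧ dy ∧ dw + (-x - z) dx ∧ dz ∧ dw + (-3*x) dy ∧ dz ∧ dw.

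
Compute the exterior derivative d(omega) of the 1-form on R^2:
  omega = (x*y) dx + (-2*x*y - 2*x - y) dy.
d(omega) = (-x - 2*y - 2) dx ∧ dy

For a 1-form omega = sum_i f_i dx_i, the exterior derivative is
  d(omega) = sum_{i < j} (∂f_j/∂x_i - ∂f_i/∂x_j) dx_i ∧ dx_j.
  coefficient of dx ∧ dy: ∂f_2/∂x - ∂f_1/∂y = ∂(-2*x*y - 2*x - y)/∂x - ∂(x*y)/∂y = -x - 2*y - 2
Assembling: d(omega) = (-x - 2*y - 2) dx ∧ dy.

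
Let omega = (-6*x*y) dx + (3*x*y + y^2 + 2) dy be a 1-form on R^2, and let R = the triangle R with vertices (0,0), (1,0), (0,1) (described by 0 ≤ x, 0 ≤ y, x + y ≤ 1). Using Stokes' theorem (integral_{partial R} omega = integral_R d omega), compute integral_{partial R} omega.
integral_(partial R) omega = 3/2

Stokes: integral_partial_R omega = integral_R d omega with d omega = (∂Q/∂x - ∂P/∂y) dx ∧ dy.
  ∂Q/∂x = 3*y
  ∂P/∂y = -6*x
  integrand = ∂Q/∂x - ∂P/∂y = 6*x + 3*y.
Integrating over R: integral_0^1 integral_0^{1-x} (6*x + 3*y) dy dx = 3/2.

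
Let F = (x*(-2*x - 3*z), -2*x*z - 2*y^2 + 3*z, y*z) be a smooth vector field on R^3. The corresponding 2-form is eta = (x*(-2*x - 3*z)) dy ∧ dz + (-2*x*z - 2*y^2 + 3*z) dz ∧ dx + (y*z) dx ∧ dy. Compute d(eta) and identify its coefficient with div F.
d(eta) = (-4*x - 3*y - 3*z) dx ∧ dy ∧ dz; div F = -4*x - 3*y - 3*z

For a 2-form in R^3 of the form above, applying d gives a 3-form with coefficient ∂P/∂x + ∂Q/∂y + ∂R/∂z:
  ∂P/∂x = -4*x - 3*z
  ∂Q/∂y = -4*y
  ∂R/∂z = y
Sum = -4*x - 3*y - 3*z, which is exactly div F.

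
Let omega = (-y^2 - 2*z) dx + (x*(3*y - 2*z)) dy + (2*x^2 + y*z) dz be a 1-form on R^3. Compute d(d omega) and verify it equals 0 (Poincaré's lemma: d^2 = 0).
d(d omega) = 0

Step 1: d omega = sum_{i<j} (∂f_j/∂x_i - ∂f_i/∂x_j) dx_i ∧ dx_j:
  coeff of dx ∧ dy: 5*y - 2*z
  coeff of dx ∧ dz: 4*x + 2
  coeff of dy ∧ dz: 2*x + z
Step 2: Apply d again to each 2-form coefficient. The only possible 3-form in R^3 is dx ∧ dy ∧ dz, with coefficient
  ∂(coeff of dy∧dz)/∂x - ∂(coeff of dx∧dz)/∂y + ∂(coeff of dx∧dy)/∂z
  = ∂/∂x (2*x + z) - ∂/∂y (4*x + 2) + ∂/∂z (5*y - 2*z).
Each of these terms simplifies to sums of mixed partials that cancel in pairs. The result is 0 (by equality of mixed partials for smooth functions — Schwarz / Clairaut).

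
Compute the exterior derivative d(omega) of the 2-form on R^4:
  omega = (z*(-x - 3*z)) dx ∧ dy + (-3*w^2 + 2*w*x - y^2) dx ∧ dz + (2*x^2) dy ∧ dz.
d(omega) = (3*x + 2*y - 6*z) dx ∧ dy ∧ dz + (-6*w + 2*x) dx ∧ dz ∧ dw

For a 2-form omega = sum_{i<j} g_{ij} dx_i ∧ dx_j, the exterior derivative is
  d(omega) = sum_{i<j} d(g_{ij}) ∧ dx_i ∧ dx_j = sum_{i<j, k} (∂g_{ij}/∂x_k) dx_k ∧ dx_i ∧ dx_j.
Expand each term, using dx_k ∧ dx_i ∧ dx_j = sgn(permutation) dx_{(a)} ∧ dx_{(b)} ∧ dx_{(c)} with (a < b < c) sorted:
  d(z*(-x - 3*z)) includes (∂/∂z)(z*(-x - 3*z)) dz = (-x - 6*z) dz, which multiplied by dx ∧ dy gives (-x - 6*z) dx ∧ dy ∧ dz
  d(-3*w^2 + 2*w*x - y^2) includes (∂/∂y)(-3*w^2 + 2*w*x - y^2) dy = (-2*y) dy, which multiplied by dx ∧ dz gives (2*y) dx ∧ dy ∧ dz
  d(-3*w^2 + 2*w*x - y^2) includes (∂/∂w)(-3*w^2 + 2*w*x - y^2) dw = (-6*w + 2*x) dw, which multiplied by dx ∧ dz gives (-6*w + 2*x) dx ∧ dz ∧ dw
  d(2*x^2) includes (∂/∂x)(2*x^2) dx = (4*x) dx, which multiplied by dy ∧ dz gives (4*x) dx ∧ dy ∧ dz
Collecting like 3-forms: d(omega) = (3*x + 2*y - 6*z) dx ∧ dy ∧ dz + (-6*w + 2*x) dx ∧ dz ∧ dw.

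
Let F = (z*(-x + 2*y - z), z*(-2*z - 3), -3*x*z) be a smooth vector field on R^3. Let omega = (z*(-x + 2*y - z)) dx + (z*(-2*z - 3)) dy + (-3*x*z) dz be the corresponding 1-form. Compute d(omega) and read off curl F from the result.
d(omega) = (4*z + 3) dy ∧ dz + (-x + 2*y + z) dz ∧ dx + (-2*z) dx ∧ dy; curl F = (4*z + 3, -x + 2*y + z, -2*z)

d omega = sum_{i<j} (∂f_j/∂x_i - ∂f_i/∂x_j) dx_i ∧ dx_j. Under the identification (dy ∧ dz, dz ∧ dx, dx ∧ dy) ↔ (e_x, e_y, e_z), the coefficients are exactly the components of curl F. Compute:
  ∂R/∂y - ∂Q/∂z = (0) - (-4*z - 3) = 4*z + 3
  ∂P/∂z - ∂R/∂x = (-x + 2*y - 2*z) - (-3*z) = -x + 2*y + z
  ∂Q/∂x - ∂P/∂y = (0) - (2*z) = -2*z.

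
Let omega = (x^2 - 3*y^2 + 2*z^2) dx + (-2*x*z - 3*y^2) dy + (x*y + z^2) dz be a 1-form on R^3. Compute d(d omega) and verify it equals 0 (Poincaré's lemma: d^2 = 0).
d(d omega) = 0

Step 1: d omega = sum_{i<j} (∂f_j/∂x_i - ∂f_i/∂x_j) dx_i ∧ dx_j:
  coeff of dx ∧ dy: 6*y - 2*z
  coeff of dx ∧ dz: y - 4*z
  coeff of dy ∧ dz: 3*x
Step 2: Apply d again to each 2-form coefficient. The only possible 3-form in R^3 is dx ∧ dy ∧ dz, with coefficient
  ∂(coeff of dy∧dz)/∂x - ∂(coeff of dx∧dz)/∂y + ∂(coeff of dx∧dy)/∂z
  = ∂/∂x (3*x) - ∂/∂y (y - 4*z) + ∂/∂z (6*y - 2*z).
Each of these terms simplifies to sums of mixed partials that cancel in pairs. The result is 0 (by equality of mixed partials for smooth functions — Schwarz / Clairaut).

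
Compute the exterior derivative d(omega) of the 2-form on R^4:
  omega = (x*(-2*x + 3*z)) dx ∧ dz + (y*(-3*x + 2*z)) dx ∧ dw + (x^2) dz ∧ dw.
d(omega) = (3*x - 2*z) dx ∧ dy ∧ dw + (2*x - 2*y) dx ∧ dz ∧ dw

For a 2-form omega = sum_{i<j} g_{ij} dx_i ∧ dx_j, the exterior derivative is
  d(omega) = sum_{i<j} d(g_{ij}) ∧ dx_i ∧ dx_j = sum_{i<j, k} (∂g_{ij}/∂x_k) dx_k ∧ dx_i ∧ dx_j.
Expand each term, using dx_k ∧ dx_i ∧ dx_j = sgn(permutation) dx_{(a)} ∧ dx_{(b)} ∧ dx_{(c)} with (a < b < c) sorted:
  d(y*(-3*x + 2*z)) includes (∂/∂y)(y*(-3*x + 2*z)) dy = (-3*x + 2*z) dy, which multiplied by dx ∧ dw gives (3*x - 2*z) dx ∧ dy ∧ dw
  d(y*(-3*x + 2*z)) includes (∂/∂z)(y*(-3*x + 2*z)) dz = (2*y) dz, which multiplied by dx ∧ dw gives (-2*y) dx ∧ dz ∧ dw
  d(x^2) includes (∂/∂x)(x^2) dx = (2*x) dx, which multiplied by dz ∧ dw gives (2*x) dx ∧ dz ∧ dw
Collecting like 3-forms: d(omega) = (3*x - 2*z) dx ∧ dy ∧ dw + (2*x - 2*y) dx ∧ dz ∧ dw.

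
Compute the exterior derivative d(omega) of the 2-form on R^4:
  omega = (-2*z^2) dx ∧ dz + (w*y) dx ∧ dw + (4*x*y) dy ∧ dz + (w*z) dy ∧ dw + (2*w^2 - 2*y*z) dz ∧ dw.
d(omega) = (-w) dx ∧ dy ∧ dw + (4*y) dx ∧ dy ∧ dz + (-w - 2*z) dy ∧ dz ∧ dw

For a 2-form omega = sum_{i<j} g_{ij} dx_i ∧ dx_j, the exterior derivative is
  d(omega) = sum_{i<j} d(g_{ij}) ∧ dx_i ∧ dx_j = sum_{i<j, k} (∂g_{ij}/∂x_k) dx_k ∧ dx_i ∧ dx_j.
Expand each term, using dx_k ∧ dx_i ∧ dx_j = sgn(permutation) dx_{(a)} ∧ dx_{(b)} ∧ dx_{(c)} with (a < b < c) sorted:
  d(w*y) includes (∂/∂y)(w*y) dy = (w) dy, which multiplied by dx ∧ dw gives (-w) dx ∧ dy ∧ dw
  d(4*x*y) includes (∂/∂x)(4*x*y) dx = (4*y) dx, which multiplied by dy ∧ dz gives (4*y) dx ∧ dy ∧ dz
  d(w*z) includes (∂/∂z)(w*z) dz = (w) dz, which multiplied by dy ∧ dw gives (-w) dy ∧ dz ∧ dw
  d(2*w^2 - 2*y*z) includes (∂/∂y)(2*w^2 - 2*y*z) dy = (-2*z) dy, which multiplied by dz ∧ dw gives (-2*z) dy ∧ dz ∧ dw
Collecting like 3-forms: d(omega) = (-w) dx ∧ dy ∧ dw + (4*y) dx ∧ dy ∧ dz + (-w - 2*z) dy ∧ dz ∧ dw.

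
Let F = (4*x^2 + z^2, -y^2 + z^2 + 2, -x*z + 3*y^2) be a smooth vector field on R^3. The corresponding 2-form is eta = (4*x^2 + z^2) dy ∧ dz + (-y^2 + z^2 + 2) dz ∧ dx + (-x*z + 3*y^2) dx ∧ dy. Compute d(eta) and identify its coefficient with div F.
d(eta) = (7*x - 2*y) dx ∧ dy ∧ dz; div F = 7*x - 2*y

For a 2-form in R^3 of the form above, applying d gives a 3-form with coefficient ∂P/∂x + ∂Q/∂y + ∂R/∂z:
  ∂P/∂x = 8*x
  ∂Q/∂y = -2*y
  ∂R/∂z = -x
Sum = 7*x - 2*y, which is exactly div F.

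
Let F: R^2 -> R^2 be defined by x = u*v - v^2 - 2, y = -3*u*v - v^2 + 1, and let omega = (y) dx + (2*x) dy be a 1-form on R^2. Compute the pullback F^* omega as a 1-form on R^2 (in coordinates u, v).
F^* omega = (v*(-9*u*v + 5*v^2 + 13)) du + (-9*u^2*v + 7*u*v^2 + 13*u + 6*v^3 + 6*v) dv

Using F^*(f dg) = (f ∘ F) d(g ∘ F), substitute each coordinate x_i by F_i(u, v) in f_i, and replace dx_i by d F_i = (∂F_i/∂u) du + (∂F_i/∂v) dv.
  For the x component: f_1(F) = -3*u*v - v^2 + 1; d F_1 = (v) du + (u - 2*v) dv
  For the y component: f_2(F) = 2*u*v - 2*v^2 - 4; d F_2 = (-3*v) du + (-3*u - 2*v) dv
Combining and collecting du, dv coefficients:
  coeff of du: v*(-9*u*v + 5*v^2 + 13)
  coeff of dv: -9*u^2*v + 7*u*v^2 + 13*u + 6*v^3 + 6*v
F^* omega = (v*(-9*u*v + 5*v^2 + 13)) du + (-9*u^2*v + 7*u*v^2 + 13*u + 6*v^3 + 6*v) dv.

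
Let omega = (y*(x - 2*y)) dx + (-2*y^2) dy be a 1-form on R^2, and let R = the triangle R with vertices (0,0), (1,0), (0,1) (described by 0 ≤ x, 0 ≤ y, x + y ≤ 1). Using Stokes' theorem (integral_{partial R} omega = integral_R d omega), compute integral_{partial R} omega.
integral_(partial R) omega = 1/2

Stokes: integral_partial_R omega = integral_R d omega with d omega = (∂Q/∂x - ∂P/∂y) dx ∧ dy.
  ∂Q/∂x = 0
  ∂P/∂y = x - 4*y
  integrand = ∂Q/∂x - ∂P/∂y = -x + 4*y.
Integrating over R: integral_0^1 integral_0^{1-x} (-x + 4*y) dy dx = 1/2.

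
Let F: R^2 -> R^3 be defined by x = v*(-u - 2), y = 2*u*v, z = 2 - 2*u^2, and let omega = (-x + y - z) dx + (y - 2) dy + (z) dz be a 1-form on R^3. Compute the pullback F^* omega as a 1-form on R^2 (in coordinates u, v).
F^* omega = (8*u^3 - 2*u^2*v + u*v^2 - 8*u - 2*v^2 - 2*v) du + (-2*u^3 + u^2*v - 4*u^2 - 8*u*v - 2*u - 4*v + 4) dv

Using F^*(f dg) = (f ∘ F) d(g ∘ F), substitute each coordinate x_i by F_i(u, v) in f_i, and replace dx_i by d F_i = (∂F_i/∂u) du + (∂F_i/∂v) dv.
  For the x component: f_1(F) = 2*u^2 + 3*u*v + 2*v - 2; d F_1 = (-v) du + (-u - 2) dv
  For the y component: f_2(F) = 2*u*v - 2; d F_2 = (2*v) du + (2*u) dv
  For the z component: f_3(F) = 2 - 2*u^2; d F_3 = (-4*u) du + (0) dv
Combining and collecting du, dv coefficients:
  coeff of du: 8*u^3 - 2*u^2*v + u*v^2 - 8*u - 2*v^2 - 2*v
  coeff of dv: -2*u^3 + u^2*v - 4*u^2 - 8*u*v - 2*u - 4*v + 4
F^* omega = (8*u^3 - 2*u^2*v + u*v^2 - 8*u - 2*v^2 - 2*v) du + (-2*u^3 + u^2*v - 4*u^2 - 8*u*v - 2*u - 4*v + 4) dv.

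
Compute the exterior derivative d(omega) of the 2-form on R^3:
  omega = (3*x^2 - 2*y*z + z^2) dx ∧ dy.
d(omega) = (-2*y + 2*z) dx ∧ dy ∧ dz

For a 2-form omega = sum_{i<j} g_{ij} dx_i ∧ dx_j, the exterior derivative is
  d(omega) = sum_{i<j} d(g_{ij}) ∧ dx_i ∧ dx_j = sum_{i<j, k} (∂g_{ij}/∂x_k) dx_k ∧ dx_i ∧ dx_j.
Expand each term, using dx_k ∧ dx_i ∧ dx_j = sgn(permutation) dx_{(a)} ∧ dx_{(b)} ∧ dx_{(c)} with (a < b < c) sorted:
  d(3*x^2 - 2*y*z + z^2) includes (∂/∂z)(3*x^2 - 2*y*z + z^2) dz = (-2*y + 2*z) dz, which multiplied by dx ∧ dy gives (-2*y + 2*z) dx ∧ dy ∧ dz
Collecting like 3-forms: d(omega) = (-2*y + 2*z) dx ∧ dy ∧ dz.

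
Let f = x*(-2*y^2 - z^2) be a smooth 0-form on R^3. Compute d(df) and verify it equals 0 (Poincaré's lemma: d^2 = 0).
d(df) = 0

Step 1: df = sum_i (∂f/∂x_i) dx_i = (-2*y^2 - z^2) dx + (-4*x*y) dy + (-2*x*z) dz.
Step 2: Apply d again. Using the 1-form formula, the coefficient of dx ∧ dy in d(df) is ∂^2 f/∂x ∂y - ∂^2 f/∂y ∂x = (-4*y) - (-4*y) = 0 (equality of mixed partials for smooth f).
Similarly for dx ∧ dz and dy ∧ dz — all coefficients vanish. So d(df) = 0.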